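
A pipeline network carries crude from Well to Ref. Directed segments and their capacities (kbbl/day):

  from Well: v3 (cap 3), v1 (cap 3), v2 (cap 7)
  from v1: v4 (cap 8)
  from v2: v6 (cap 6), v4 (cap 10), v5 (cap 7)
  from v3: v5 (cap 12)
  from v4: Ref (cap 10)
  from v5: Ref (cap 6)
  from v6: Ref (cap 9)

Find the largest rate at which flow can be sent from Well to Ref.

Augment Well→v1→v4→Ref: bottleneck 3, flow now 3.
Augment Well→v2→v4→Ref: bottleneck 7, flow now 10.
Augment Well→v3→v5→Ref: bottleneck 3, flow now 13.
No augmenting path remains; maximum flow = 13.
In the residual graph, reachable from Well: {Well}.
Min-cut edges: Well→v1 (3), Well→v2 (7), Well→v3 (3); capacity 3 + 7 + 3 = 13.
This cut is saturated, so no flow can exceed 13.

13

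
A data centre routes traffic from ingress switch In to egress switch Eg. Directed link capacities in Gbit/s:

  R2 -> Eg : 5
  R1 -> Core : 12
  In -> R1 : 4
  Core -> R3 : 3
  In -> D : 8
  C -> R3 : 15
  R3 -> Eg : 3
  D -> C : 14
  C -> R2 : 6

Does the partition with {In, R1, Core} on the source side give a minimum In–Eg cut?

Given cut capacity: 8 + 3 = 11.
Augment In→R1→Core→R3→Eg: bottleneck 3, flow now 3.
Augment In→D→C→R2→Eg: bottleneck 5, flow now 8.
No augmenting path remains; maximum flow = 8.
In the residual graph, reachable from In: {In, R1, D, C, Core, R3, R2}.
Min-cut edges: R3→Eg (3), R2→Eg (5); capacity 3 + 5 = 8.
Cut capacity 11 exceeds the max flow 8, so it is not minimum.

No — its capacity is 11, but the minimum cut has capacity 8.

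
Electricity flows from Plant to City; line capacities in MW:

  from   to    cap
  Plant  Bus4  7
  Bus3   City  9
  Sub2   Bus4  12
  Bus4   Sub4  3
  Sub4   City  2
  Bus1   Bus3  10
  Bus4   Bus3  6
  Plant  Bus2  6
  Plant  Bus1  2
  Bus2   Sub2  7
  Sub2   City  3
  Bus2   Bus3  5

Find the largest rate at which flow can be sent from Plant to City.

Augment Plant→Bus1→Bus3→City: bottleneck 2, flow now 2.
Augment Plant→Bus2→Bus3→City: bottleneck 5, flow now 7.
Augment Plant→Bus2→Sub2→City: bottleneck 1, flow now 8.
Augment Plant→Bus4→Sub4→City: bottleneck 2, flow now 10.
Augment Plant→Bus4→Bus3→City: bottleneck 2, flow now 12.
Augment Plant→Bus4→Bus3→Bus2→Sub2→City: bottleneck 2, flow now 14. (uses reverse residual edge)
No augmenting path remains; maximum flow = 14.
In the residual graph, reachable from Plant: {Plant, Bus1, Bus2, Bus4, Sub4, Bus3, Sub2}.
Min-cut edges: Sub4→City (2), Bus3→City (9), Sub2→City (3); capacity 2 + 9 + 3 = 14.
This cut is saturated, so no flow can exceed 14.

14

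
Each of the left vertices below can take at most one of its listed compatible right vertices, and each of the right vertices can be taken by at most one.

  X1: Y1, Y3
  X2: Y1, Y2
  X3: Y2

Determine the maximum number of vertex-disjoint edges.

Unit-capacity flow: source→left, listed edges, right→sink; max matching = max flow.
Augmenting path X1→Y1 (+1); matched 1.
Augmenting path X2→Y2 (+1); matched 2.
Augmenting path X3→Y2→X2→Y1→X1→Y3 (+1); matched 3.
No augmenting path remains; maximum matching = 3.
König certificate: {X1, X2, X3} is a vertex cover of size 3 (every listed pair touches it), so no matching can be larger.

3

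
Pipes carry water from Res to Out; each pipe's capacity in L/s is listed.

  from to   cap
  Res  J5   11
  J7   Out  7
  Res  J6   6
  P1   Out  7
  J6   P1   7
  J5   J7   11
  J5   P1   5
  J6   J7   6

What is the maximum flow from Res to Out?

Augment Res→J5→J7→Out: bottleneck 7, flow now 7.
Augment Res→J5→P1→Out: bottleneck 4, flow now 11.
Augment Res→J6→P1→Out: bottleneck 3, flow now 14.
No augmenting path remains; maximum flow = 14.
In the residual graph, reachable from Res: {Res, J5, J6, J7, P1}.
Min-cut edges: J7→Out (7), P1→Out (7); capacity 7 + 7 = 14.
This cut is saturated, so no flow can exceed 14.

14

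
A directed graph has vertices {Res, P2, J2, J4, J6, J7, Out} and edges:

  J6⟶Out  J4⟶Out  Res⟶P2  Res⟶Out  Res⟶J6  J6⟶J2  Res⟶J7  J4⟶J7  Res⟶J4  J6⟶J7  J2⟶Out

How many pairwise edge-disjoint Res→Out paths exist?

3

Assign every edge capacity 1; by Menger, the answer equals the max flow.
Path Res→Out (+1); total 1.
Path Res→J4→Out (+1); total 2.
Path Res→J6→Out (+1); total 3.
No residual Res→Out path; max flow = 3.
Certifying cut of size 3: {Res→J4, Res→J6, Res→Out}.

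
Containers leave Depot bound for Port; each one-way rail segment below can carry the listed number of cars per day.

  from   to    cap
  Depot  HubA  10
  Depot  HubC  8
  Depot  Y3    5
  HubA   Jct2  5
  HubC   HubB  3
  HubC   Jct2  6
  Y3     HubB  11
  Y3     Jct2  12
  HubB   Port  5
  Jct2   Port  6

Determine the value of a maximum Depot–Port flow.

11

Augment Depot→HubA→Jct2→Port: bottleneck 5, flow now 5.
Augment Depot→HubC→HubB→Port: bottleneck 3, flow now 8.
Augment Depot→HubC→Jct2→Port: bottleneck 1, flow now 9.
Augment Depot→Y3→HubB→Port: bottleneck 2, flow now 11.
No augmenting path remains; maximum flow = 11.
In the residual graph, reachable from Depot: {Depot, HubA, HubC, Y3, HubB, Jct2}.
Min-cut edges: HubB→Port (5), Jct2→Port (6); capacity 5 + 6 = 11.
This cut is saturated, so no flow can exceed 11.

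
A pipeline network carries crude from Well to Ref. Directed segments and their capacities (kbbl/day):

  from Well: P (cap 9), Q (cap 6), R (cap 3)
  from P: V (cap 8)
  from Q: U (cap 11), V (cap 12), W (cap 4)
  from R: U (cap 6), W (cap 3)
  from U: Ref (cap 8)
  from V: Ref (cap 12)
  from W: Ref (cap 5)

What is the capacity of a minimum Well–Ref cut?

17

Augment Well→P→V→Ref: bottleneck 8, flow now 8.
Augment Well→Q→U→Ref: bottleneck 6, flow now 14.
Augment Well→R→U→Ref: bottleneck 2, flow now 16.
Augment Well→R→W→Ref: bottleneck 1, flow now 17.
No augmenting path remains; maximum flow = 17.
By max-flow min-cut, the minimum cut capacity equals the max flow.
In the residual graph, reachable from Well: {Well, P}.
Min-cut edges: Well→Q (6), Well→R (3), P→V (8); capacity 6 + 3 + 8 = 17.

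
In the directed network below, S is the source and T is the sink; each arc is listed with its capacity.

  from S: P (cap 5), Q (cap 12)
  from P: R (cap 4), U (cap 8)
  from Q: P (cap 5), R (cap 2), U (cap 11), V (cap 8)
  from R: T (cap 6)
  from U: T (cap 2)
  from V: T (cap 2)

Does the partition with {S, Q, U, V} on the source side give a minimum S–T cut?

No — its capacity is 16, but the minimum cut has capacity 10.

Given cut capacity: 5 + 5 + 2 + 2 + 2 = 16.
Augment S→P→R→T: bottleneck 4, flow now 4.
Augment S→P→U→T: bottleneck 1, flow now 5.
Augment S→Q→R→T: bottleneck 2, flow now 7.
Augment S→Q→U→T: bottleneck 1, flow now 8.
Augment S→Q→V→T: bottleneck 2, flow now 10.
No augmenting path remains; maximum flow = 10.
In the residual graph, reachable from S: {S, P, Q, U, V}.
Min-cut edges: P→R (4), Q→R (2), U→T (2), V→T (2); capacity 4 + 2 + 2 + 2 = 10.
Cut capacity 16 exceeds the max flow 10, so it is not minimum.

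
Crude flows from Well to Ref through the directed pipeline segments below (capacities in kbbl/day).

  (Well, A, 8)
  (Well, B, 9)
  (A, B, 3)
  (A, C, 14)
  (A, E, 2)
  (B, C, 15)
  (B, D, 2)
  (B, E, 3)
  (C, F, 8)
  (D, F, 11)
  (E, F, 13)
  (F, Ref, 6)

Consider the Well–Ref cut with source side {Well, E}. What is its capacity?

Edges leaving {Well, E}: Well→A (8), Well→B (9), E→F (13).
Cut capacity = 8 + 9 + 13 = 30.

30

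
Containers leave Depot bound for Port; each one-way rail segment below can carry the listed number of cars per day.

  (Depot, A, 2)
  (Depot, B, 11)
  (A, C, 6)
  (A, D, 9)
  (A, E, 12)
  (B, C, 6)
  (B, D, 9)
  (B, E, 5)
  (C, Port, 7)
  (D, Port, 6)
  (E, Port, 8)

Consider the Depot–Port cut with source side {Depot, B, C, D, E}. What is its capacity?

Edges leaving {Depot, B, C, D, E}: Depot→A (2), C→Port (7), D→Port (6), E→Port (8).
Cut capacity = 2 + 7 + 6 + 8 = 23.

23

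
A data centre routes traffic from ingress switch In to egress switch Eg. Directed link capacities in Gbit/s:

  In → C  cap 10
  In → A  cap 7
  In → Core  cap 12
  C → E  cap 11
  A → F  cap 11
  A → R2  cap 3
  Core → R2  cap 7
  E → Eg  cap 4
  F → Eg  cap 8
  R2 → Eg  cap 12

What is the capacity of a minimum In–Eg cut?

Augment In→C→E→Eg: bottleneck 4, flow now 4.
Augment In→A→F→Eg: bottleneck 7, flow now 11.
Augment In→Core→R2→Eg: bottleneck 7, flow now 18.
No augmenting path remains; maximum flow = 18.
By max-flow min-cut, the minimum cut capacity equals the max flow.
In the residual graph, reachable from In: {In, C, Core, E}.
Min-cut edges: In→A (7), Core→R2 (7), E→Eg (4); capacity 7 + 7 + 4 = 18.

18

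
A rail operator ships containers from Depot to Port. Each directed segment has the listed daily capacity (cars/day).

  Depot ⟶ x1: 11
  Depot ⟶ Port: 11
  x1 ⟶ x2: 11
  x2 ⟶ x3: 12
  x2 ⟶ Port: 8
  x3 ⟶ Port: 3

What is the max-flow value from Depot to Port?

Augment Depot→Port: bottleneck 11, flow now 11.
Augment Depot→x1→x2→Port: bottleneck 8, flow now 19.
Augment Depot→x1→x2→x3→Port: bottleneck 3, flow now 22.
No augmenting path remains; maximum flow = 22.
In the residual graph, reachable from Depot: {Depot}.
Min-cut edges: Depot→x1 (11), Depot→Port (11); capacity 11 + 11 = 22.
This cut is saturated, so no flow can exceed 22.

22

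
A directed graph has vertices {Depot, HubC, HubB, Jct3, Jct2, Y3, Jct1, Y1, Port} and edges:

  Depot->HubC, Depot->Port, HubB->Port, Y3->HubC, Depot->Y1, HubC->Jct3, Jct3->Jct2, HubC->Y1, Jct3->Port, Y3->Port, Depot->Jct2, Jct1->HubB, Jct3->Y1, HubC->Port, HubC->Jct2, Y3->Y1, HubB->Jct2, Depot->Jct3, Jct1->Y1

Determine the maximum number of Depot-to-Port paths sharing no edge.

Assign every edge capacity 1; by Menger, the answer equals the max flow.
Path Depot→Port (+1); total 1.
Path Depot→HubC→Port (+1); total 2.
Path Depot→Jct3→Port (+1); total 3.
No residual Depot→Port path; max flow = 3.
Certifying cut of size 3: {Depot→HubC, Depot→Jct3, Depot→Port}.

3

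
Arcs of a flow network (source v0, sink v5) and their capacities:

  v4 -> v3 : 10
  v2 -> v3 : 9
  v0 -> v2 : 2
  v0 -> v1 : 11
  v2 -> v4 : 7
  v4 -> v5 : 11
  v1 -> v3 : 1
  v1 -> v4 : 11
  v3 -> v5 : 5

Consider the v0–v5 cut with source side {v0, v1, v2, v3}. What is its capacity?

Edges leaving {v0, v1, v2, v3}: v1→v4 (11), v2→v4 (7), v3→v5 (5).
Cut capacity = 11 + 7 + 5 = 23.

23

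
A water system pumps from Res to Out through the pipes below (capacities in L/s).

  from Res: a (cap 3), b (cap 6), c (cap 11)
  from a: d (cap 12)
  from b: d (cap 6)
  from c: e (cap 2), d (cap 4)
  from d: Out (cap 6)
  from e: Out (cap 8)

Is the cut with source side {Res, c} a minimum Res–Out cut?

Given cut capacity: 3 + 6 + 4 + 2 = 15.
Augment Res→a→d→Out: bottleneck 3, flow now 3.
Augment Res→b→d→Out: bottleneck 3, flow now 6.
Augment Res→c→e→Out: bottleneck 2, flow now 8.
No augmenting path remains; maximum flow = 8.
In the residual graph, reachable from Res: {Res, a, b, c, d}.
Min-cut edges: c→e (2), d→Out (6); capacity 2 + 6 = 8.
Cut capacity 15 exceeds the max flow 8, so it is not minimum.

No — its capacity is 15, but the minimum cut has capacity 8.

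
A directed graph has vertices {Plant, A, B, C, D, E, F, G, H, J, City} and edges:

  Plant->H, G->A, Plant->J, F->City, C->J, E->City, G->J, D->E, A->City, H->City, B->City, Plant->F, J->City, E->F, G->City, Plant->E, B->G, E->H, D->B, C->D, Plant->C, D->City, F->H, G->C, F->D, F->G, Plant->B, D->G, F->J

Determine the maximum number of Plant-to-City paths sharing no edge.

6

Assign every edge capacity 1; by Menger, the answer equals the max flow.
Path Plant→B→City (+1); total 1.
Path Plant→E→City (+1); total 2.
Path Plant→F→City (+1); total 3.
Path Plant→H→City (+1); total 4.
Path Plant→J→City (+1); total 5.
Path Plant→C→D→City (+1); total 6.
No residual Plant→City path; max flow = 6.
Certifying cut of size 6: {Plant→B, Plant→C, Plant→E, Plant→F, Plant→H, Plant→J}.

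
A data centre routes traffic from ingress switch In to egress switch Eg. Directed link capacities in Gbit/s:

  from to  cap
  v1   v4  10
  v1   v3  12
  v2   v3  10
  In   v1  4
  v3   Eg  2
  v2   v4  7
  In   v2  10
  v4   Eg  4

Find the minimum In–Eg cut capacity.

6

Augment In→v1→v3→Eg: bottleneck 2, flow now 2.
Augment In→v1→v4→Eg: bottleneck 2, flow now 4.
Augment In→v2→v4→Eg: bottleneck 2, flow now 6.
No augmenting path remains; maximum flow = 6.
By max-flow min-cut, the minimum cut capacity equals the max flow.
In the residual graph, reachable from In: {In, v1, v2, v3, v4}.
Min-cut edges: v3→Eg (2), v4→Eg (4); capacity 2 + 4 = 6.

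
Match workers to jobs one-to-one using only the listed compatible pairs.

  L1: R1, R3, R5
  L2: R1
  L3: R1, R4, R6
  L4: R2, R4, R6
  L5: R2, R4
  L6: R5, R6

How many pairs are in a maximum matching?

6

Unit-capacity flow: source→left, listed edges, right→sink; max matching = max flow.
Augmenting path L1→R1 (+1); matched 1.
Augmenting path L3→R4 (+1); matched 2.
Augmenting path L4→R2 (+1); matched 3.
Augmenting path L6→R5 (+1); matched 4.
Augmenting path L2→R1→L1→R3 (+1); matched 5.
Augmenting path L5→R2→L4→R6 (+1); matched 6.
No augmenting path remains; maximum matching = 6.
König certificate: {L1, L2, L3, L4, L5, L6} is a vertex cover of size 6 (every listed pair touches it), so no matching can be larger.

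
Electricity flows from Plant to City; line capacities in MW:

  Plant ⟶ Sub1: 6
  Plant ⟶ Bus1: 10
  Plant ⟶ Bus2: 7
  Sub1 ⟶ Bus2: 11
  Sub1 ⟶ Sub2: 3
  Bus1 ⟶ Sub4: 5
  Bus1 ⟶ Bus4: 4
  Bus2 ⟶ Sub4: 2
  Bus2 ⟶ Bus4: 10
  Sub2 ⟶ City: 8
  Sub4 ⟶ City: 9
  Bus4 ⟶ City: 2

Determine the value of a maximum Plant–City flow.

Augment Plant→Sub1→Sub2→City: bottleneck 3, flow now 3.
Augment Plant→Bus1→Sub4→City: bottleneck 5, flow now 8.
Augment Plant→Bus1→Bus4→City: bottleneck 2, flow now 10.
Augment Plant→Bus2→Sub4→City: bottleneck 2, flow now 12.
No augmenting path remains; maximum flow = 12.
In the residual graph, reachable from Plant: {Plant, Sub1, Bus1, Bus2, Bus4}.
Min-cut edges: Sub1→Sub2 (3), Bus1→Sub4 (5), Bus2→Sub4 (2), Bus4→City (2); capacity 3 + 5 + 2 + 2 = 12.
This cut is saturated, so no flow can exceed 12.

12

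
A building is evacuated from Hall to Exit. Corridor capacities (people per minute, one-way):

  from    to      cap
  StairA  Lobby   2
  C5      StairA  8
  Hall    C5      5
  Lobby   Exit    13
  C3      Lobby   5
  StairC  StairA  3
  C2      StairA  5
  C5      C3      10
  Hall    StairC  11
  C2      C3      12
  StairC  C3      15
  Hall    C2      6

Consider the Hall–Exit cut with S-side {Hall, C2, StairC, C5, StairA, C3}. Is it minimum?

Yes — it is a minimum cut (capacity 7).

Given cut capacity: 2 + 5 = 7.
Augment Hall→C2→StairA→Lobby→Exit: bottleneck 2, flow now 2.
Augment Hall→C2→C3→Lobby→Exit: bottleneck 4, flow now 6.
Augment Hall→StairC→C3→Lobby→Exit: bottleneck 1, flow now 7.
No augmenting path remains; maximum flow = 7.
Cut capacity 7 equals the max flow, so it is a minimum cut.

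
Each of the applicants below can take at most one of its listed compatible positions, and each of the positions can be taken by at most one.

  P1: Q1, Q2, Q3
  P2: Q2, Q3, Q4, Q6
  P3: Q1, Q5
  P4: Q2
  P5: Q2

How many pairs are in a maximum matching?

Unit-capacity flow: source→left, listed edges, right→sink; max matching = max flow.
Augmenting path P1→Q1 (+1); matched 1.
Augmenting path P2→Q2 (+1); matched 2.
Augmenting path P3→Q5 (+1); matched 3.
Augmenting path P4→Q2→P2→Q3 (+1); matched 4.
No augmenting path remains; maximum matching = 4.
König certificate: {P1, P2, P3, Q2} is a vertex cover of size 4 (every listed pair touches it), so no matching can be larger.

4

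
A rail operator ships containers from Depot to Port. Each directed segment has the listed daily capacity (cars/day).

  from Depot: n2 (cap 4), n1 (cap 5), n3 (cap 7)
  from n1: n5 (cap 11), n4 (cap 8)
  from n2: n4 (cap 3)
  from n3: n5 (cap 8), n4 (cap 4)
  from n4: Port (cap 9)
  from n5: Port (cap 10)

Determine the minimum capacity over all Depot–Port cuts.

15

Augment Depot→n1→n4→Port: bottleneck 5, flow now 5.
Augment Depot→n2→n4→Port: bottleneck 3, flow now 8.
Augment Depot→n3→n4→Port: bottleneck 1, flow now 9.
Augment Depot→n3→n5→Port: bottleneck 6, flow now 15.
No augmenting path remains; maximum flow = 15.
By max-flow min-cut, the minimum cut capacity equals the max flow.
In the residual graph, reachable from Depot: {Depot, n2}.
Min-cut edges: Depot→n1 (5), Depot→n3 (7), n2→n4 (3); capacity 5 + 7 + 3 = 15.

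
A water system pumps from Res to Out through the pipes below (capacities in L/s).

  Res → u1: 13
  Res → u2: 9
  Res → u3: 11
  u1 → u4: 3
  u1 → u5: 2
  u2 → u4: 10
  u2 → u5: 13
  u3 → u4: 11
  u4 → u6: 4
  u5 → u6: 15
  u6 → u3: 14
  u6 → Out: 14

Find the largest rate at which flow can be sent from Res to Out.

14

Augment Res→u1→u4→u6→Out: bottleneck 3, flow now 3.
Augment Res→u1→u5→u6→Out: bottleneck 2, flow now 5.
Augment Res→u2→u4→u6→Out: bottleneck 1, flow now 6.
Augment Res→u2→u5→u6→Out: bottleneck 8, flow now 14.
No augmenting path remains; maximum flow = 14.
In the residual graph, reachable from Res: {Res, u1, u2, u3, u4, u5, u6}.
Min-cut edges: u6→Out (14); capacity 14 = 14.
This cut is saturated, so no flow can exceed 14.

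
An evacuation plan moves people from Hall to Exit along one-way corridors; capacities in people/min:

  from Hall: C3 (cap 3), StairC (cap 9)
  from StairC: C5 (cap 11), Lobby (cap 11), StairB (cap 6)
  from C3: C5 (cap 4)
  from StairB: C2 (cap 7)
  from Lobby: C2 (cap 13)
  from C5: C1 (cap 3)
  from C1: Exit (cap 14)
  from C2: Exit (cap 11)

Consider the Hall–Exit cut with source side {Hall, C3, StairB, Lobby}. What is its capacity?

33

Edges leaving {Hall, C3, StairB, Lobby}: Hall→StairC (9), C3→C5 (4), StairB→C2 (7), Lobby→C2 (13).
Cut capacity = 9 + 4 + 7 + 13 = 33.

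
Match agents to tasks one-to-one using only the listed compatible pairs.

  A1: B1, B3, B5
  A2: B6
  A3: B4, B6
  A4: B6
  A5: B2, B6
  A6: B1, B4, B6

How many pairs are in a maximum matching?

5

Unit-capacity flow: source→left, listed edges, right→sink; max matching = max flow.
Augmenting path A1→B1 (+1); matched 1.
Augmenting path A2→B6 (+1); matched 2.
Augmenting path A3→B4 (+1); matched 3.
Augmenting path A5→B2 (+1); matched 4.
Augmenting path A6→B1→A1→B3 (+1); matched 5.
No augmenting path remains; maximum matching = 5.
König certificate: {A1, A3, A5, A6, B6} is a vertex cover of size 5 (every listed pair touches it), so no matching can be larger.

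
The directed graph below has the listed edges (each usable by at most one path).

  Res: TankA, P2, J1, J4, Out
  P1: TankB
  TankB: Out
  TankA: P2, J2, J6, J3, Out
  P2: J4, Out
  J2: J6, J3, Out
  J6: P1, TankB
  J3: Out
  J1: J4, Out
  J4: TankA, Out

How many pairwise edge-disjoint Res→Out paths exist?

Assign every edge capacity 1; by Menger, the answer equals the max flow.
Path Res→Out (+1); total 1.
Path Res→TankA→Out (+1); total 2.
Path Res→P2→Out (+1); total 3.
Path Res→J1→Out (+1); total 4.
Path Res→J4→Out (+1); total 5.
No residual Res→Out path; max flow = 5.
Certifying cut of size 5: {Res→J1, Res→J4, Res→Out, Res→P2, Res→TankA}.

5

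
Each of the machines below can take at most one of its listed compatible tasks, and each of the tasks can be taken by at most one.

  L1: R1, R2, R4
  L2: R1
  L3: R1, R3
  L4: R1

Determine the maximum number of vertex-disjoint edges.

Unit-capacity flow: source→left, listed edges, right→sink; max matching = max flow.
Augmenting path L1→R1 (+1); matched 1.
Augmenting path L3→R3 (+1); matched 2.
Augmenting path L2→R1→L1→R2 (+1); matched 3.
No augmenting path remains; maximum matching = 3.
König certificate: {L1, L3, R1} is a vertex cover of size 3 (every listed pair touches it), so no matching can be larger.

3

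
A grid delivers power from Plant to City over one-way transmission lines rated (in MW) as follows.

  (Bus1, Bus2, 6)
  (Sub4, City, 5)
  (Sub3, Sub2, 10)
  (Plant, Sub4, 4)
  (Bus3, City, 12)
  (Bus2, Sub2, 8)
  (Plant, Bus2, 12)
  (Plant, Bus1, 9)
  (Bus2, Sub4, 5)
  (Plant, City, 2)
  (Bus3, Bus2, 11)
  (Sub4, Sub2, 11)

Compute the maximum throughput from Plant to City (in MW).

7

Augment Plant→City: bottleneck 2, flow now 2.
Augment Plant→Sub4→City: bottleneck 4, flow now 6.
Augment Plant→Bus2→Sub4→City: bottleneck 1, flow now 7.
No augmenting path remains; maximum flow = 7.
In the residual graph, reachable from Plant: {Plant, Bus1, Bus2, Sub4, Sub2}.
Min-cut edges: Plant→City (2), Sub4→City (5); capacity 2 + 5 = 7.
This cut is saturated, so no flow can exceed 7.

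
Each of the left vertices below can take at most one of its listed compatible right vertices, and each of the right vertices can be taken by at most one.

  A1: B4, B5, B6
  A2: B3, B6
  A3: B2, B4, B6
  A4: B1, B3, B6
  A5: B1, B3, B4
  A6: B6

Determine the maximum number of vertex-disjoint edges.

Unit-capacity flow: source→left, listed edges, right→sink; max matching = max flow.
Augmenting path A1→B4 (+1); matched 1.
Augmenting path A2→B3 (+1); matched 2.
Augmenting path A3→B2 (+1); matched 3.
Augmenting path A4→B1 (+1); matched 4.
Augmenting path A6→B6 (+1); matched 5.
Augmenting path A5→B4→A1→B5 (+1); matched 6.
No augmenting path remains; maximum matching = 6.
König certificate: {A1, A2, A3, A4, A5, A6} is a vertex cover of size 6 (every listed pair touches it), so no matching can be larger.

6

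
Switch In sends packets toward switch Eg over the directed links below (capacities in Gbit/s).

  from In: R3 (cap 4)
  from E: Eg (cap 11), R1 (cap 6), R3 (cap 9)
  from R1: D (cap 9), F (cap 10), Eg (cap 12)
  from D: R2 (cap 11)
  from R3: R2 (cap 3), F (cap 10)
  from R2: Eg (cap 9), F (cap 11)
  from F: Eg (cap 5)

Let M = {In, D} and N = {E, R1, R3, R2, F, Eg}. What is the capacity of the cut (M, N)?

15

Edges leaving {In, D}: In→R3 (4), D→R2 (11).
Cut capacity = 4 + 11 = 15.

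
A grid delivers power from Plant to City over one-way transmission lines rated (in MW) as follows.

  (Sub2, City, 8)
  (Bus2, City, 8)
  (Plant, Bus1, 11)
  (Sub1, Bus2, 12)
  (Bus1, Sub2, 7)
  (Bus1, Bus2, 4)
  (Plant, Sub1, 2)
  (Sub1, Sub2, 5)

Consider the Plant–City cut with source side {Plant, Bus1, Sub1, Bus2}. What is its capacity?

Edges leaving {Plant, Bus1, Sub1, Bus2}: Bus1→Sub2 (7), Sub1→Sub2 (5), Bus2→City (8).
Cut capacity = 7 + 5 + 8 = 20.

20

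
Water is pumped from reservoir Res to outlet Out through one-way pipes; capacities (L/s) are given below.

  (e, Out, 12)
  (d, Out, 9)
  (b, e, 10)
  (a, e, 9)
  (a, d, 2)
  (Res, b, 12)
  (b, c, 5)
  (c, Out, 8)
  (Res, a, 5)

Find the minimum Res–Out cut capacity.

17

Augment Res→a→d→Out: bottleneck 2, flow now 2.
Augment Res→a→e→Out: bottleneck 3, flow now 5.
Augment Res→b→c→Out: bottleneck 5, flow now 10.
Augment Res→b→e→Out: bottleneck 7, flow now 17.
No augmenting path remains; maximum flow = 17.
By max-flow min-cut, the minimum cut capacity equals the max flow.
In the residual graph, reachable from Res: {Res}.
Min-cut edges: Res→a (5), Res→b (12); capacity 5 + 12 = 17.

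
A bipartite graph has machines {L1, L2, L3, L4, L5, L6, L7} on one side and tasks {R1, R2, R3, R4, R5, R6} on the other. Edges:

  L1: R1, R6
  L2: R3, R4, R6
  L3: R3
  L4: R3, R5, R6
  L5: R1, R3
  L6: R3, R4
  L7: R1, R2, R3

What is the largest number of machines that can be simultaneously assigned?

Unit-capacity flow: source→left, listed edges, right→sink; max matching = max flow.
Augmenting path L1→R1 (+1); matched 1.
Augmenting path L2→R3 (+1); matched 2.
Augmenting path L4→R5 (+1); matched 3.
Augmenting path L6→R4 (+1); matched 4.
Augmenting path L7→R2 (+1); matched 5.
Augmenting path L3→R3→L2→R6 (+1); matched 6.
No augmenting path remains; maximum matching = 6.
König certificate: {L4, L7, R1, R3, R4, R6} is a vertex cover of size 6 (every listed pair touches it), so no matching can be larger.

6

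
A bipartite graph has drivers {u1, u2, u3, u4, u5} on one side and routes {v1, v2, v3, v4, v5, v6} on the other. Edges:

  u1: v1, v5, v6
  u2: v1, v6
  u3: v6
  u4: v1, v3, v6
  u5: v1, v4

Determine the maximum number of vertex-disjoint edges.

Unit-capacity flow: source→left, listed edges, right→sink; max matching = max flow.
Augmenting path u1→v1 (+1); matched 1.
Augmenting path u2→v6 (+1); matched 2.
Augmenting path u4→v3 (+1); matched 3.
Augmenting path u5→v4 (+1); matched 4.
Augmenting path u3→v6→u2→v1→u1→v5 (+1); matched 5.
No augmenting path remains; maximum matching = 5.
König certificate: {u1, u2, u3, u4, u5} is a vertex cover of size 5 (every listed pair touches it), so no matching can be larger.

5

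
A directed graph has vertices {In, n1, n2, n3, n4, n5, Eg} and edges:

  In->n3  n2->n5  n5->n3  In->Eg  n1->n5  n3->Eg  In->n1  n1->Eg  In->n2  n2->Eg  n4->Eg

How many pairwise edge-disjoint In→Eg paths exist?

4

Assign every edge capacity 1; by Menger, the answer equals the max flow.
Path In→Eg (+1); total 1.
Path In→n1→Eg (+1); total 2.
Path In→n2→Eg (+1); total 3.
Path In→n3→Eg (+1); total 4.
No residual In→Eg path; max flow = 4.
Certifying cut of size 4: {In→Eg, In→n1, In→n2, In→n3}.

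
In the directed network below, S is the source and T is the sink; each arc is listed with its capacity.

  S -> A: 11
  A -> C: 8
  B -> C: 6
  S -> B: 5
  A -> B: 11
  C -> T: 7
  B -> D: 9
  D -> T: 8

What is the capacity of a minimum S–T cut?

15

Augment S→A→C→T: bottleneck 7, flow now 7.
Augment S→B→D→T: bottleneck 5, flow now 12.
Augment S→A→B→D→T: bottleneck 3, flow now 15.
No augmenting path remains; maximum flow = 15.
By max-flow min-cut, the minimum cut capacity equals the max flow.
In the residual graph, reachable from S: {S, A, B, C, D}.
Min-cut edges: C→T (7), D→T (8); capacity 7 + 8 = 15.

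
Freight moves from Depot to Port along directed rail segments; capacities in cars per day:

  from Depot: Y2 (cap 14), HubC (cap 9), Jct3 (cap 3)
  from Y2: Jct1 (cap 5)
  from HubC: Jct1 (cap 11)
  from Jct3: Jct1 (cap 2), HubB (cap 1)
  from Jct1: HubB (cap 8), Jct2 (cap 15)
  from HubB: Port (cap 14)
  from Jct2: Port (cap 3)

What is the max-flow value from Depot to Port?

12

Augment Depot→Jct3→HubB→Port: bottleneck 1, flow now 1.
Augment Depot→Y2→Jct1→HubB→Port: bottleneck 5, flow now 6.
Augment Depot→HubC→Jct1→HubB→Port: bottleneck 3, flow now 9.
Augment Depot→HubC→Jct1→Jct2→Port: bottleneck 3, flow now 12.
No augmenting path remains; maximum flow = 12.
In the residual graph, reachable from Depot: {Depot, Y2, HubC, Jct3, Jct1, Jct2}.
Min-cut edges: Jct3→HubB (1), Jct1→HubB (8), Jct2→Port (3); capacity 1 + 8 + 3 = 12.
This cut is saturated, so no flow can exceed 12.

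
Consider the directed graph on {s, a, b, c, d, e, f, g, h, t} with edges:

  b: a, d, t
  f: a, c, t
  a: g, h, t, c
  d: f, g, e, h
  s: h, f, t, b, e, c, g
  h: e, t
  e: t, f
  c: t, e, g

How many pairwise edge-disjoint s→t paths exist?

Assign every edge capacity 1; by Menger, the answer equals the max flow.
Path s→t (+1); total 1.
Path s→b→t (+1); total 2.
Path s→c→t (+1); total 3.
Path s→e→t (+1); total 4.
Path s→f→t (+1); total 5.
Path s→h→t (+1); total 6.
No residual s→t path; max flow = 6.
Certifying cut of size 6: {s→b, s→c, s→e, s→f, s→h, s→t}.

6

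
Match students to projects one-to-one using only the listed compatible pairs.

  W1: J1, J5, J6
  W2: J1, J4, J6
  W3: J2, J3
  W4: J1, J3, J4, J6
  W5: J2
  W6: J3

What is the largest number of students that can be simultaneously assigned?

5

Unit-capacity flow: source→left, listed edges, right→sink; max matching = max flow.
Augmenting path W1→J1 (+1); matched 1.
Augmenting path W2→J4 (+1); matched 2.
Augmenting path W3→J2 (+1); matched 3.
Augmenting path W4→J3 (+1); matched 4.
Augmenting path W6→J3→W4→J6 (+1); matched 5.
No augmenting path remains; maximum matching = 5.
König certificate: {W1, W2, W4, J2, J3} is a vertex cover of size 5 (every listed pair touches it), so no matching can be larger.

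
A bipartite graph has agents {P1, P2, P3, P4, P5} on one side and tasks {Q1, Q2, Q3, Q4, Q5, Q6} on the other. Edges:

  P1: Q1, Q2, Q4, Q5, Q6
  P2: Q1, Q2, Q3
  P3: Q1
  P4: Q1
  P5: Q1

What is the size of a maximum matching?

Unit-capacity flow: source→left, listed edges, right→sink; max matching = max flow.
Augmenting path P1→Q1 (+1); matched 1.
Augmenting path P2→Q2 (+1); matched 2.
Augmenting path P3→Q1→P1→Q4 (+1); matched 3.
No augmenting path remains; maximum matching = 3.
König certificate: {P1, P2, Q1} is a vertex cover of size 3 (every listed pair touches it), so no matching can be larger.

3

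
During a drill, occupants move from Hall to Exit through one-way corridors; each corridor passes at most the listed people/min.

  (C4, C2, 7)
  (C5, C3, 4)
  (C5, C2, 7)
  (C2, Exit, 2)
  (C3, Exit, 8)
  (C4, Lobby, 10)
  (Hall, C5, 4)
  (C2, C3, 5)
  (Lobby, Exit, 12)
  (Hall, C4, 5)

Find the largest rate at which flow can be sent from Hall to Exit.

Augment Hall→C4→C2→Exit: bottleneck 2, flow now 2.
Augment Hall→C4→Lobby→Exit: bottleneck 3, flow now 5.
Augment Hall→C5→C3→Exit: bottleneck 4, flow now 9.
No augmenting path remains; maximum flow = 9.
In the residual graph, reachable from Hall: {Hall}.
Min-cut edges: Hall→C4 (5), Hall→C5 (4); capacity 5 + 4 = 9.
This cut is saturated, so no flow can exceed 9.

9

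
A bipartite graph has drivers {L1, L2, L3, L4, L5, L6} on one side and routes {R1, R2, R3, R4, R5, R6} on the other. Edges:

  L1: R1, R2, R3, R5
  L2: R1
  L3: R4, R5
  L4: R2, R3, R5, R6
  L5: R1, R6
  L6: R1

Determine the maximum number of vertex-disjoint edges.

5

Unit-capacity flow: source→left, listed edges, right→sink; max matching = max flow.
Augmenting path L1→R1 (+1); matched 1.
Augmenting path L3→R4 (+1); matched 2.
Augmenting path L4→R2 (+1); matched 3.
Augmenting path L5→R6 (+1); matched 4.
Augmenting path L2→R1→L1→R3 (+1); matched 5.
No augmenting path remains; maximum matching = 5.
König certificate: {L1, L3, L4, L5, R1} is a vertex cover of size 5 (every listed pair touches it), so no matching can be larger.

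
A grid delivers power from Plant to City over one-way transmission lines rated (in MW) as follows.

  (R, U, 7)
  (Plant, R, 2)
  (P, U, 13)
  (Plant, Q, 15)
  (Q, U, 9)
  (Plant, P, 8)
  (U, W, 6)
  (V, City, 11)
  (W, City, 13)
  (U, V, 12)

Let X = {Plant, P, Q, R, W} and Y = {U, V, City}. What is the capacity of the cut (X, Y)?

42

Edges leaving {Plant, P, Q, R, W}: P→U (13), Q→U (9), R→U (7), W→City (13).
Cut capacity = 13 + 9 + 7 + 13 = 42.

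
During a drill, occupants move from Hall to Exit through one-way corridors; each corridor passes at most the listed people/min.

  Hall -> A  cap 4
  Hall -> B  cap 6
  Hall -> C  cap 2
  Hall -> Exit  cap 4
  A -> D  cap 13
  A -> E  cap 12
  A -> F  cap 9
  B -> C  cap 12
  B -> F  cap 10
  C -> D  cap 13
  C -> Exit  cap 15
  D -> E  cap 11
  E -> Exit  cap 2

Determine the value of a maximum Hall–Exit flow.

14

Augment Hall→Exit: bottleneck 4, flow now 4.
Augment Hall→C→Exit: bottleneck 2, flow now 6.
Augment Hall→A→E→Exit: bottleneck 2, flow now 8.
Augment Hall→B→C→Exit: bottleneck 6, flow now 14.
No augmenting path remains; maximum flow = 14.
In the residual graph, reachable from Hall: {Hall, A, D, E, F}.
Min-cut edges: Hall→B (6), Hall→C (2), Hall→Exit (4), E→Exit (2); capacity 6 + 2 + 4 + 2 = 14.
This cut is saturated, so no flow can exceed 14.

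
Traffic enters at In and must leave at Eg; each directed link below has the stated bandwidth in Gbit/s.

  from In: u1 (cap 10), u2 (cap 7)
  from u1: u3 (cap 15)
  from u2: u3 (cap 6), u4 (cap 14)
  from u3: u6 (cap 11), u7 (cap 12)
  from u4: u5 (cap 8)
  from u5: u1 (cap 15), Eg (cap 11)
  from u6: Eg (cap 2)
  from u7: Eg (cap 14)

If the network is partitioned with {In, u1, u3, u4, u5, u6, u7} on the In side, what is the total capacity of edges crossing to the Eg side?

34

Edges leaving {In, u1, u3, u4, u5, u6, u7}: In→u2 (7), u5→Eg (11), u6→Eg (2), u7→Eg (14).
Cut capacity = 7 + 11 + 2 + 14 = 34.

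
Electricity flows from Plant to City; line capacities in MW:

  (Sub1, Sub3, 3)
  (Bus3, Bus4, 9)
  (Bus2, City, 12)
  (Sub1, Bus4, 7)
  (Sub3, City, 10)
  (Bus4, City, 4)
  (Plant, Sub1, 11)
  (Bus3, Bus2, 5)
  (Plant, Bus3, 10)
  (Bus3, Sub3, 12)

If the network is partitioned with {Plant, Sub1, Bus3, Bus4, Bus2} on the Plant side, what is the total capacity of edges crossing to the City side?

Edges leaving {Plant, Sub1, Bus3, Bus4, Bus2}: Sub1→Sub3 (3), Bus3→Sub3 (12), Bus4→City (4), Bus2→City (12).
Cut capacity = 3 + 12 + 4 + 12 = 31.

31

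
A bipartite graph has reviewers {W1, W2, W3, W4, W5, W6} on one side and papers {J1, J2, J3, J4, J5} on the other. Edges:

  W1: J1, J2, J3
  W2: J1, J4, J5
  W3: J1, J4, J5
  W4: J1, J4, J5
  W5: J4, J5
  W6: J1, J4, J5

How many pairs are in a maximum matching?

4

Unit-capacity flow: source→left, listed edges, right→sink; max matching = max flow.
Augmenting path W1→J1 (+1); matched 1.
Augmenting path W2→J4 (+1); matched 2.
Augmenting path W3→J5 (+1); matched 3.
Augmenting path W4→J1→W1→J2 (+1); matched 4.
No augmenting path remains; maximum matching = 4.
König certificate: {W1, J1, J4, J5} is a vertex cover of size 4 (every listed pair touches it), so no matching can be larger.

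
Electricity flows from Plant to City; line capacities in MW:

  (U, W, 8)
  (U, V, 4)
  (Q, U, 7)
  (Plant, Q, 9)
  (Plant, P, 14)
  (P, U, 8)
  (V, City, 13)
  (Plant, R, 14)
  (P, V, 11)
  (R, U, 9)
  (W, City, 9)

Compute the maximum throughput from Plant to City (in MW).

21

Augment Plant→P→V→City: bottleneck 11, flow now 11.
Augment Plant→P→U→V→City: bottleneck 2, flow now 13.
Augment Plant→P→U→W→City: bottleneck 1, flow now 14.
Augment Plant→Q→U→W→City: bottleneck 7, flow now 21.
No augmenting path remains; maximum flow = 21.
In the residual graph, reachable from Plant: {Plant, P, Q, R, U, V}.
Min-cut edges: U→W (8), V→City (13); capacity 8 + 13 = 21.
This cut is saturated, so no flow can exceed 21.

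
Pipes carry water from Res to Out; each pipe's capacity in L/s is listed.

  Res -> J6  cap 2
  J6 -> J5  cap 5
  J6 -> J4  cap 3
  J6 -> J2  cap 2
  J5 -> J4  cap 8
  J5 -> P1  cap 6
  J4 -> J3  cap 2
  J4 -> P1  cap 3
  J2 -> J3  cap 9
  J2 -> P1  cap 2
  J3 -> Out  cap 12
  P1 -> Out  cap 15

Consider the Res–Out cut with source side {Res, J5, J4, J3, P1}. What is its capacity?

Edges leaving {Res, J5, J4, J3, P1}: Res→J6 (2), J3→Out (12), P1→Out (15).
Cut capacity = 2 + 12 + 15 = 29.

29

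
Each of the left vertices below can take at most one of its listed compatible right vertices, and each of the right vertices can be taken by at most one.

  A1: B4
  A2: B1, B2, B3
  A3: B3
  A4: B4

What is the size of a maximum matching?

3

Unit-capacity flow: source→left, listed edges, right→sink; max matching = max flow.
Augmenting path A1→B4 (+1); matched 1.
Augmenting path A2→B1 (+1); matched 2.
Augmenting path A3→B3 (+1); matched 3.
No augmenting path remains; maximum matching = 3.
König certificate: {A2, A3, B4} is a vertex cover of size 3 (every listed pair touches it), so no matching can be larger.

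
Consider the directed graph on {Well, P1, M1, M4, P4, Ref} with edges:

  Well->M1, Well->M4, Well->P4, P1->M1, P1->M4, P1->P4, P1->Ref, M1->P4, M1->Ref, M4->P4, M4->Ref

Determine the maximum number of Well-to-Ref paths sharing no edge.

Assign every edge capacity 1; by Menger, the answer equals the max flow.
Path Well→M1→Ref (+1); total 1.
Path Well→M4→Ref (+1); total 2.
No residual Well→Ref path; max flow = 2.
Certifying cut of size 2: {Well→M1, Well→M4}.

2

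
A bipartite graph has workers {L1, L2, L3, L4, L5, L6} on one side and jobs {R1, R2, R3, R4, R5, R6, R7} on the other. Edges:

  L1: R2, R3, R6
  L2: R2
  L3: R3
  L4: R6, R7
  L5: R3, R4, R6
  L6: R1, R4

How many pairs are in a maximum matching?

Unit-capacity flow: source→left, listed edges, right→sink; max matching = max flow.
Augmenting path L1→R2 (+1); matched 1.
Augmenting path L3→R3 (+1); matched 2.
Augmenting path L4→R6 (+1); matched 3.
Augmenting path L5→R4 (+1); matched 4.
Augmenting path L6→R1 (+1); matched 5.
Augmenting path L2→R2→L1→R6→L4→R7 (+1); matched 6.
No augmenting path remains; maximum matching = 6.
König certificate: {L1, L2, L3, L4, L5, L6} is a vertex cover of size 6 (every listed pair touches it), so no matching can be larger.

6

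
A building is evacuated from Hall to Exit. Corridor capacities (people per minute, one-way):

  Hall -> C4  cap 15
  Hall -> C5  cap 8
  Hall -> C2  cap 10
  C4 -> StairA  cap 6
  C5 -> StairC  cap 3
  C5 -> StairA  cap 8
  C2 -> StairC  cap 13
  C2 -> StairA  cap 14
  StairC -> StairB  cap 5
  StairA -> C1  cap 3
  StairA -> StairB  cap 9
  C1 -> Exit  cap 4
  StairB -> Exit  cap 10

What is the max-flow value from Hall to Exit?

Augment Hall→C4→StairA→C1→Exit: bottleneck 3, flow now 3.
Augment Hall→C4→StairA→StairB→Exit: bottleneck 3, flow now 6.
Augment Hall→C5→StairC→StairB→Exit: bottleneck 3, flow now 9.
Augment Hall→C5→StairA→StairB→Exit: bottleneck 4, flow now 13.
No augmenting path remains; maximum flow = 13.
In the residual graph, reachable from Hall: {Hall, C4, C5, C2, StairC, StairA, StairB}.
Min-cut edges: StairA→C1 (3), StairB→Exit (10); capacity 3 + 10 = 13.
This cut is saturated, so no flow can exceed 13.

13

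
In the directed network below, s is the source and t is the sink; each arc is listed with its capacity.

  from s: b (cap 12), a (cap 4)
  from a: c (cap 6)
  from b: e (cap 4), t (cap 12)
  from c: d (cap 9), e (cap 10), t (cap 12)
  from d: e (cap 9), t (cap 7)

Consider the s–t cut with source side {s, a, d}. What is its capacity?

Edges leaving {s, a, d}: s→b (12), a→c (6), d→e (9), d→t (7).
Cut capacity = 12 + 6 + 9 + 7 = 34.

34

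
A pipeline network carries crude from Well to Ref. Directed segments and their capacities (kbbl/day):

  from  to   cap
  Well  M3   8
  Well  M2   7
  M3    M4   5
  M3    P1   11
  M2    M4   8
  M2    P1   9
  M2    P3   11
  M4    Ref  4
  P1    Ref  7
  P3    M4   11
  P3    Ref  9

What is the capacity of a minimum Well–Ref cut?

15

Augment Well→M3→M4→Ref: bottleneck 4, flow now 4.
Augment Well→M3→P1→Ref: bottleneck 4, flow now 8.
Augment Well→M2→P1→Ref: bottleneck 3, flow now 11.
Augment Well→M2→P3→Ref: bottleneck 4, flow now 15.
No augmenting path remains; maximum flow = 15.
By max-flow min-cut, the minimum cut capacity equals the max flow.
In the residual graph, reachable from Well: {Well}.
Min-cut edges: Well→M3 (8), Well→M2 (7); capacity 8 + 7 = 15.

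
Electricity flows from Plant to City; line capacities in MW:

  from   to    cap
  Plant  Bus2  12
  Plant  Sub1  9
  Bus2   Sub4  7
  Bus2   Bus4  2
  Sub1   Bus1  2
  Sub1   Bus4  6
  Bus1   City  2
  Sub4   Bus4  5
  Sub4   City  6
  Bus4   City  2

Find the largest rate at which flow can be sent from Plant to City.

10

Augment Plant→Bus2→Sub4→City: bottleneck 6, flow now 6.
Augment Plant→Bus2→Bus4→City: bottleneck 2, flow now 8.
Augment Plant→Sub1→Bus1→City: bottleneck 2, flow now 10.
No augmenting path remains; maximum flow = 10.
In the residual graph, reachable from Plant: {Plant, Bus2, Sub1, Sub4, Bus4}.
Min-cut edges: Sub1→Bus1 (2), Sub4→City (6), Bus4→City (2); capacity 2 + 6 + 2 = 10.
This cut is saturated, so no flow can exceed 10.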